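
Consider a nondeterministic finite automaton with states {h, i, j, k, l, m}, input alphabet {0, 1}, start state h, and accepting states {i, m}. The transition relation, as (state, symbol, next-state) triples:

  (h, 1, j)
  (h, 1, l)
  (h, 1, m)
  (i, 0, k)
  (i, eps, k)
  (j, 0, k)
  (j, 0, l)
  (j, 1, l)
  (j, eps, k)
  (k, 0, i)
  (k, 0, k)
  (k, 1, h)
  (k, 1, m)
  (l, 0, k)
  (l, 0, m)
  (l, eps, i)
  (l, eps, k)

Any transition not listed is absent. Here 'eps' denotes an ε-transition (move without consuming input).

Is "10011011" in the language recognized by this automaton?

Yes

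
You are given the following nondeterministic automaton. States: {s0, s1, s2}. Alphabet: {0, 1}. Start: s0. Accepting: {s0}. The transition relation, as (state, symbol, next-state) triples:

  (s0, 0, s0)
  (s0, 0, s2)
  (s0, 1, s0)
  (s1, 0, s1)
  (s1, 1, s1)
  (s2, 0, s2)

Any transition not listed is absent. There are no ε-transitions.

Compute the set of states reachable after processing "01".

{s0}

Start in {s0}.
Read '0': s0→{s0, s2}; now {s0, s2}.
Read '1': s0→{s0}, s2→∅; now {s0}.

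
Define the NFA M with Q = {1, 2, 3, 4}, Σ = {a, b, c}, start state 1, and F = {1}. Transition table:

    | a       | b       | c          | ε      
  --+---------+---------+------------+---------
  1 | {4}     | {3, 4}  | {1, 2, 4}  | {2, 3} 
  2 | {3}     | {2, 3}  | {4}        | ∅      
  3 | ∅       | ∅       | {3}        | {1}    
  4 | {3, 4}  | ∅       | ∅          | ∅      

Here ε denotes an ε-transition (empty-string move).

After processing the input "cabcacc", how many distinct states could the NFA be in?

4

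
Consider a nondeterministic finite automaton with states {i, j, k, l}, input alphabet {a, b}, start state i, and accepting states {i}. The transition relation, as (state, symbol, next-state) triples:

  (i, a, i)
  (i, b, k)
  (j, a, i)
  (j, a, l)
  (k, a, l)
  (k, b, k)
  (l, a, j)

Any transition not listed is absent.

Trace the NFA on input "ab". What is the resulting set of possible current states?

Start in {i}.
Read 'a': {i} → {i}.
Read 'b': {i} → {k}.

{k}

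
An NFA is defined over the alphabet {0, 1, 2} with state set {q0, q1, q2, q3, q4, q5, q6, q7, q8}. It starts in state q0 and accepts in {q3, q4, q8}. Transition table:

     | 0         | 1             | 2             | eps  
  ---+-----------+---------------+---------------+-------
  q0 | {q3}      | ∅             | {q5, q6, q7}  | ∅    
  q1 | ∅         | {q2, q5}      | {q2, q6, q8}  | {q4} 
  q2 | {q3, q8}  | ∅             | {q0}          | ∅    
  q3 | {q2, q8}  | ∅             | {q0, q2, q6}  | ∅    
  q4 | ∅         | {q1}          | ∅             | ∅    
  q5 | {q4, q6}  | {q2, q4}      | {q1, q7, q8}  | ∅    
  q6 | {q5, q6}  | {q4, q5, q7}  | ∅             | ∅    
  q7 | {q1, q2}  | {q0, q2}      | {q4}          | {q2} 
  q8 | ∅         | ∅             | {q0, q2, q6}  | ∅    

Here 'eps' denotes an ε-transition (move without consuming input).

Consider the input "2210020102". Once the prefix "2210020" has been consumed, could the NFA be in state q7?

No

Start in {q0}.
Read '2': q0→{q5, q6, q7}; union {q5, q6, q7}; ε-closure = {q2, q5, q6, q7}.
Read '2': q2→{q0}, q5→{q1, q7, q8}, q6→∅, q7→{q4}; union {q0, q1, q4, q7, q8}; ε-closure = {q0, q1, q2, q4, q7, q8}.
Read '1': q0→∅, q1→{q2, q5}, q2→∅, q4→{q1}, q7→{q0, q2}, q8→∅; union {q0, q1, q2, q5}; ε-closure = {q0, q1, q2, q4, q5}.
Read '0': q0→{q3}, q1→∅, q2→{q3, q8}, q4→∅, q5→{q4, q6}; now {q3, q4, q6, q8}.
Read '0': q3→{q2, q8}, q4→∅, q6→{q5, q6}, q8→∅; now {q2, q5, q6, q8}.
Read '2': q2→{q0}, q5→{q1, q7, q8}, q6→∅, q8→{q0, q2, q6}; union {q0, q1, q2, q6, q7, q8}; ε-closure = {q0, q1, q2, q4, q6, q7, q8}.
Read '0': q0→{q3}, q1→∅, q2→{q3, q8}, q4→∅, q6→{q5, q6}, q7→{q1, q2}, q8→∅; union {q1, q2, q3, q5, q6, q8}; ε-closure = {q1, q2, q3, q4, q5, q6, q8}.
State q7 is not in {q1, q2, q3, q4, q5, q6, q8}.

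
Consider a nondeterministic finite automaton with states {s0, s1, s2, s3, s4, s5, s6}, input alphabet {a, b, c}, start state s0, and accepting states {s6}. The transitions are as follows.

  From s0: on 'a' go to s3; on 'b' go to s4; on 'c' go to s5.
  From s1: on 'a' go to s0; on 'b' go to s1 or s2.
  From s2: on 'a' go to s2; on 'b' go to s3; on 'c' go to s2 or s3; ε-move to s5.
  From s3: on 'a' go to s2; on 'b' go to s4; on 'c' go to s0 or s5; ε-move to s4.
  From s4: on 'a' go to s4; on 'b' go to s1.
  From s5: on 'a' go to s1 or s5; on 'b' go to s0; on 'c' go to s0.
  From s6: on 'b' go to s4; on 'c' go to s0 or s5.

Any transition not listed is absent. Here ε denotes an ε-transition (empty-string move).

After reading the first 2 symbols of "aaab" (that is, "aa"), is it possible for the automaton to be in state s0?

Start in {s0}.
Read 'a': s0→{s3}; union {s3}; ε-closure = {s3, s4}.
Read 'a': s3→{s2}, s4→{s4}; union {s2, s4}; ε-closure = {s2, s4, s5}.
State s0 is not in {s2, s4, s5}.

No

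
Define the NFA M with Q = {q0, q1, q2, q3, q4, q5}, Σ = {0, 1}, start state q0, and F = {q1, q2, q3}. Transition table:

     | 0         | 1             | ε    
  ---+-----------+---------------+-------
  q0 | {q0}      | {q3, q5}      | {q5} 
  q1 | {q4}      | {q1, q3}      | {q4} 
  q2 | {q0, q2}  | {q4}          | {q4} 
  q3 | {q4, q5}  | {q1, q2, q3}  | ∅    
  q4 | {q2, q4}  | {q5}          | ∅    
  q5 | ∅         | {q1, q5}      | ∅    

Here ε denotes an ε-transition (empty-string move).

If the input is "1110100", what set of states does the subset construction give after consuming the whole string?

{q0, q2, q4, q5}

Start: ε-closure({q0}) = {q0, q5}.
Read '1': {q0, q5} → {q1, q3, q4, q5}.
Read '1': {q1, q3, q4, q5} → {q1, q2, q3, q4, q5}.
Read '1': {q1, q2, q3, q4, q5} → {q1, q2, q3, q4, q5}.
Read '0': {q1, q2, q3, q4, q5} → {q0, q2, q4, q5}.
Read '1': {q0, q2, q4, q5} → {q1, q3, q4, q5}.
Read '0': {q1, q3, q4, q5} → {q2, q4, q5}.
Read '0': {q2, q4, q5} → {q0, q2, q4, q5}.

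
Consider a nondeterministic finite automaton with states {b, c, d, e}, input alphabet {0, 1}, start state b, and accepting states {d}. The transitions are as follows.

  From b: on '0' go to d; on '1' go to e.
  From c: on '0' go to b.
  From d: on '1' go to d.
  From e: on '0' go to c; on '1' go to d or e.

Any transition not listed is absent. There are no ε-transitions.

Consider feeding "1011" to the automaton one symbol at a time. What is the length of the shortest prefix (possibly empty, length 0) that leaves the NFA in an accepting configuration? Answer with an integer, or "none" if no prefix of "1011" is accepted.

none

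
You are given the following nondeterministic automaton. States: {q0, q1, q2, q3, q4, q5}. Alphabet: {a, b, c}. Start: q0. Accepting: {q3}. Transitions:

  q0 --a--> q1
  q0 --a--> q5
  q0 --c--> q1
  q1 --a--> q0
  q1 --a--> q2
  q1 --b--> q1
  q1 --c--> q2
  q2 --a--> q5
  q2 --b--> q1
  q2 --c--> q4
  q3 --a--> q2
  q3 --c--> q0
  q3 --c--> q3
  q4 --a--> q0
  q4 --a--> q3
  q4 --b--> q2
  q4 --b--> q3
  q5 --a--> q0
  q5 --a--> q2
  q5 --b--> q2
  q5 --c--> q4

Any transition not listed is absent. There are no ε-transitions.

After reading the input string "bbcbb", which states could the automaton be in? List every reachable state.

Start in {q0}.
Read 'b': {q0} → ∅.
The set is empty and remains empty for the remaining 4 symbols.

∅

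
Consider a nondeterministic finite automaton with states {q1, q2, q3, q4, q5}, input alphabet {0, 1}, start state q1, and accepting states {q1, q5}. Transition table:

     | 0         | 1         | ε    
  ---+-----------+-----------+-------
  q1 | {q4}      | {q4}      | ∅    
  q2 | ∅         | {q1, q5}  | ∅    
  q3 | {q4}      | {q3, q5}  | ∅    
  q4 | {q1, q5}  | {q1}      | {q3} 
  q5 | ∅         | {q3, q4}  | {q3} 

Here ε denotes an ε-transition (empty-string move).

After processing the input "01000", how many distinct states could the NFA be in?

4

Start in {q1}.
Read '0': {q1} → {q3, q4}.
Read '1': {q3, q4} → {q1, q3, q5}.
Read '0': {q1, q3, q5} → {q3, q4}.
Read '0': {q3, q4} → {q1, q3, q4, q5}.
Read '0': {q1, q3, q4, q5} → {q1, q3, q4, q5}.
That set has 4 states.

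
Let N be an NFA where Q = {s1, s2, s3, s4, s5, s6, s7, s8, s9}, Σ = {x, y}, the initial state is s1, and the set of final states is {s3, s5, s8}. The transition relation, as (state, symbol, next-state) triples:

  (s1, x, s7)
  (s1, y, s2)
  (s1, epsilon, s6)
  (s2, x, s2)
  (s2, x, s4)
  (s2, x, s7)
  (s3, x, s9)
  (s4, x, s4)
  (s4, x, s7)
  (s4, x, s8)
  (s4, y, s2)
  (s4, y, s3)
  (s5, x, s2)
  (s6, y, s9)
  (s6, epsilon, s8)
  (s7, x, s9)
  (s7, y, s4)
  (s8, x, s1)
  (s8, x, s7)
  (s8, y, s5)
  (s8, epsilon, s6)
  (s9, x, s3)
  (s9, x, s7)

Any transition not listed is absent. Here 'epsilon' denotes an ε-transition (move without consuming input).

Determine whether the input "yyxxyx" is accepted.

No

Start: ε-closure({s1}) = {s1, s6, s8}.
Read 'y': s1→{s2}, s6→{s9}, s8→{s5}; now {s2, s5, s9}.
Read 'y': s2→∅, s5→∅, s9→∅; now ∅.
The set is empty and remains empty for the remaining 4 symbols.
The final set ∅ contains no accepting state.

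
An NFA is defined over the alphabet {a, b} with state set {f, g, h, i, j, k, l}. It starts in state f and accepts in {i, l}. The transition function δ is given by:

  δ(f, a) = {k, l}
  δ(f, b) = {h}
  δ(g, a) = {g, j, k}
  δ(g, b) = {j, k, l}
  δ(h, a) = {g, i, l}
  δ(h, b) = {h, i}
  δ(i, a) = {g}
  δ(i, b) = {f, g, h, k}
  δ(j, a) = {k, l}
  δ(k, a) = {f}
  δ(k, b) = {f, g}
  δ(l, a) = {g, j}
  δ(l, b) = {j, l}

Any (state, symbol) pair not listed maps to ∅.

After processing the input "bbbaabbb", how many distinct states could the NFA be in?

7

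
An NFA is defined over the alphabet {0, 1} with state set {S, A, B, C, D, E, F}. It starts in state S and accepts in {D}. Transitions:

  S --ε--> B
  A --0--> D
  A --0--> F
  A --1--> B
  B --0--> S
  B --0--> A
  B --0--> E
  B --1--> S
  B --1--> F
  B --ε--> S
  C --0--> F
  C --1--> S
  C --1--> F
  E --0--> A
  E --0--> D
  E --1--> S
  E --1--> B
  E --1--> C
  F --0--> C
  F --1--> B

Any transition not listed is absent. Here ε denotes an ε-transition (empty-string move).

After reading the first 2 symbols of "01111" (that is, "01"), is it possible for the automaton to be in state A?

Start: ε-closure({S}) = {S, B}.
Read '0': S→∅, B→{S, A, E}; union {S, A, E}; ε-closure = {S, A, B, E}.
Read '1': S→∅, A→{B}, B→{S, F}, E→{S, B, C}; now {S, B, C, F}.
State A is not in {S, B, C, F}.

No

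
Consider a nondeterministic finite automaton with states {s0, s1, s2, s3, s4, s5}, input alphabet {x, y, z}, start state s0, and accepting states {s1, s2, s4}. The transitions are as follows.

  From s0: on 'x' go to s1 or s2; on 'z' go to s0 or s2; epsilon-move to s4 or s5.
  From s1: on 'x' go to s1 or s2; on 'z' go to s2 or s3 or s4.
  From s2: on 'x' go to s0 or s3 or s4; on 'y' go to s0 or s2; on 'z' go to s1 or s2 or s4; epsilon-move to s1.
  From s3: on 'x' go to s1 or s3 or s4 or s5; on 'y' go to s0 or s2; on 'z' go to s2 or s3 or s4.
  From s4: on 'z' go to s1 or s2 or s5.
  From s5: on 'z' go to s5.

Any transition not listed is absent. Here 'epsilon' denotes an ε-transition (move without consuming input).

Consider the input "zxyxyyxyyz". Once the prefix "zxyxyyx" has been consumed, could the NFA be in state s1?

Start: ε-closure({s0}) = {s0, s4, s5}.
Read 'z': {s0, s4, s5} → {s0, s1, s2, s4, s5}.
Read 'x': {s0, s1, s2, s4, s5} → {s0, s1, s2, s3, s4, s5}.
Read 'y': {s0, s1, s2, s3, s4, s5} → {s0, s1, s2, s4, s5}.
Read 'x': {s0, s1, s2, s4, s5} → {s0, s1, s2, s3, s4, s5}.
Read 'y': {s0, s1, s2, s3, s4, s5} → {s0, s1, s2, s4, s5}.
Read 'y': {s0, s1, s2, s4, s5} → {s0, s1, s2, s4, s5}.
Read 'x': {s0, s1, s2, s4, s5} → {s0, s1, s2, s3, s4, s5}.
State s1 is in {s0, s1, s2, s3, s4, s5}.

Yes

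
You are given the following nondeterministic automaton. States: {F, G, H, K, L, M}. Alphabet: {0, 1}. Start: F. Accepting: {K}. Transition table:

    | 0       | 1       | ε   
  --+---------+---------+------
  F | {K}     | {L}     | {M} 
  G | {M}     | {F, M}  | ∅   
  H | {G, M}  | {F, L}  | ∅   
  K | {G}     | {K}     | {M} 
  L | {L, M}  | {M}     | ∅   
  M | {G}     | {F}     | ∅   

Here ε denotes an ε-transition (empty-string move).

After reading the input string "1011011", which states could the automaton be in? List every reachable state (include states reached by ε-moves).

Start: ε-closure({F}) = {F, M}.
Read '1': F→{L}, M→{F}; union {F, L}; ε-closure = {F, L, M}.
Read '0': F→{K}, L→{L, M}, M→{G}; now {G, K, L, M}.
Read '1': G→{F, M}, K→{K}, L→{M}, M→{F}; now {F, K, M}.
Read '1': F→{L}, K→{K}, M→{F}; union {F, K, L}; ε-closure = {F, K, L, M}.
Read '0': F→{K}, K→{G}, L→{L, M}, M→{G}; now {G, K, L, M}.
Read '1': G→{F, M}, K→{K}, L→{M}, M→{F}; now {F, K, M}.
Read '1': F→{L}, K→{K}, M→{F}; union {F, K, L}; ε-closure = {F, K, L, M}.

{F, K, L, M}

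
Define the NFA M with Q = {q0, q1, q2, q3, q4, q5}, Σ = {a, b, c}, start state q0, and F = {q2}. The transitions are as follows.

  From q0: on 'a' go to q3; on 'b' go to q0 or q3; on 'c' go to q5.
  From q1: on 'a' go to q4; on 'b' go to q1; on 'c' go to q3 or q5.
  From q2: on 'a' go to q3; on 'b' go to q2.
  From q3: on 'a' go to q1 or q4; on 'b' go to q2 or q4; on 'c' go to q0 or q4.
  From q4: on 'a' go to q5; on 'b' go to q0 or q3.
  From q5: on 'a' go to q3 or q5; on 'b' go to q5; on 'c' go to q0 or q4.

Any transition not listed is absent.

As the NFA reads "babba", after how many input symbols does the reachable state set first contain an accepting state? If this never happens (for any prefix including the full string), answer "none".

Start in {q0}.
Read 'b': q0→{q0, q3}; now {q0, q3}.
Read 'a': q0→{q3}, q3→{q1, q4}; now {q1, q3, q4}.
Read 'b': q1→{q1}, q3→{q2, q4}, q4→{q0, q3}; now {q0, q1, q2, q3, q4}.
None of the earlier sets intersect F, but {q0, q1, q2, q3, q4} does.

3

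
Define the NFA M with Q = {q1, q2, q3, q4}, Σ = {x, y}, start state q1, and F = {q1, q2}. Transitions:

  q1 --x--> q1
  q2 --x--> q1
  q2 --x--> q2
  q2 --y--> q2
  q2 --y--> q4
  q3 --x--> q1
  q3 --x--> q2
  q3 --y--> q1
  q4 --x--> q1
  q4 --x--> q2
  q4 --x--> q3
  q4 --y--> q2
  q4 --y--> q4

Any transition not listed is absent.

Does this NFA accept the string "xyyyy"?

No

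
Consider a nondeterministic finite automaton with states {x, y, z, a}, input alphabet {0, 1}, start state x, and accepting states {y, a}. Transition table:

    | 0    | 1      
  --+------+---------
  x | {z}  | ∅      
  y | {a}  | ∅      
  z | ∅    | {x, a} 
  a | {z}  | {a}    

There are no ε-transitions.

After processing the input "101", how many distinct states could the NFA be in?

0

Start in {x}.
Read '1': x→∅; now ∅.
The set is empty and remains empty for the remaining 2 symbols.
That set has 0 states.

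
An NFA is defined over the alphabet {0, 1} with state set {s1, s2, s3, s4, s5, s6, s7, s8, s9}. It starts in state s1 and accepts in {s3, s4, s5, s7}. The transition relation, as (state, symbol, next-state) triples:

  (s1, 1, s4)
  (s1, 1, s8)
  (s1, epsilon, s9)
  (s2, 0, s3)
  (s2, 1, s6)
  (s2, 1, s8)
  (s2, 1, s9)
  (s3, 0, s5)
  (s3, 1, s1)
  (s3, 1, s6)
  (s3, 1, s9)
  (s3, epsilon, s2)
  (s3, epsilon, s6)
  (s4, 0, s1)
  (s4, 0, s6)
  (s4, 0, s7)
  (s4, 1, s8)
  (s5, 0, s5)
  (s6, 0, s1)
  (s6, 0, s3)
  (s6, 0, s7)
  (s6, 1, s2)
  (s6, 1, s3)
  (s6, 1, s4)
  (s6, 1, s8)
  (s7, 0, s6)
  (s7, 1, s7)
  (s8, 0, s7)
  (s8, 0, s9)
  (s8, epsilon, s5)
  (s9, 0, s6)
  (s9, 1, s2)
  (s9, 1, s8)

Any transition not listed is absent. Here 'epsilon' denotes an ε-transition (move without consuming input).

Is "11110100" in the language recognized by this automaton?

Start: ε-closure({s1}) = {s1, s9}.
Read '1': {s1, s9} → {s2, s4, s5, s8}.
Read '1': {s2, s4, s5, s8} → {s5, s6, s8, s9}.
Read '1': {s5, s6, s8, s9} → {s2, s3, s4, s5, s6, s8}.
Read '1': {s2, s3, s4, s5, s6, s8} → {s1, s2, s3, s4, s5, s6, s8, s9}.
Read '0': {s1, s2, s3, s4, s5, s6, s8, s9} → {s1, s2, s3, s5, s6, s7, s9}.
Read '1': {s1, s2, s3, s5, s6, s7, s9} → {s1, s2, s3, s4, s5, s6, s7, s8, s9}.
Read '0': {s1, s2, s3, s4, s5, s6, s7, s8, s9} → {s1, s2, s3, s5, s6, s7, s9}.
Read '0': {s1, s2, s3, s5, s6, s7, s9} → {s1, s2, s3, s5, s6, s7, s9}.
The final set {s1, s2, s3, s5, s6, s7, s9} contains the accepting states s3, s5, s7.

Yes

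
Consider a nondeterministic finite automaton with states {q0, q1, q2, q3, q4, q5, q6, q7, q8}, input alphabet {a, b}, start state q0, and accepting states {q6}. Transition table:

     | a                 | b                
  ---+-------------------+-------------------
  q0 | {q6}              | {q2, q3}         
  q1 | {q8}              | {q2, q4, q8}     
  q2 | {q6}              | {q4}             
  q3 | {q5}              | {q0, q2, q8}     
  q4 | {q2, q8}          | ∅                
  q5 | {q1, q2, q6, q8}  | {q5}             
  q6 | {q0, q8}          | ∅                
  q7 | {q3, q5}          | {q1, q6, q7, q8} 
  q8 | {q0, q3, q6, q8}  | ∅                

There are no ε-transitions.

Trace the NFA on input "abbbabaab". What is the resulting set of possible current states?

Start in {q0}.
Read 'a': {q0} → {q6}.
Read 'b': {q6} → ∅.
The set is empty and remains empty for the remaining 7 symbols.

∅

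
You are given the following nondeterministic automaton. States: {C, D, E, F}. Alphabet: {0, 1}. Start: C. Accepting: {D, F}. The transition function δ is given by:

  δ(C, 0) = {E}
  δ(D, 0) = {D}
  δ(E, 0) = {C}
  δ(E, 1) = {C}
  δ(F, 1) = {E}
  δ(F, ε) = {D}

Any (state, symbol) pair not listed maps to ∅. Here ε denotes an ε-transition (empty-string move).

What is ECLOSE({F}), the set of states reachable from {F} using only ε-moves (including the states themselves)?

Begin with {F}.
ε-move F → D; add D.

{D, F}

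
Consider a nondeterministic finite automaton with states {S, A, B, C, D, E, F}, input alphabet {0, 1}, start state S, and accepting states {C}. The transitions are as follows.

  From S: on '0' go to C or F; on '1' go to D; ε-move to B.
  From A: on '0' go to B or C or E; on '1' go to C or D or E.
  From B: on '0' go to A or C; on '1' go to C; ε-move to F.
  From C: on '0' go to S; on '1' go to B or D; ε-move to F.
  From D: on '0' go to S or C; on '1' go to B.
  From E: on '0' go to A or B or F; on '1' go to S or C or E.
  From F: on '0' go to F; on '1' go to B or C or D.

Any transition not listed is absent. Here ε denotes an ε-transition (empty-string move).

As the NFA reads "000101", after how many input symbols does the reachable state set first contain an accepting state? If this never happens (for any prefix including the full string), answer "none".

1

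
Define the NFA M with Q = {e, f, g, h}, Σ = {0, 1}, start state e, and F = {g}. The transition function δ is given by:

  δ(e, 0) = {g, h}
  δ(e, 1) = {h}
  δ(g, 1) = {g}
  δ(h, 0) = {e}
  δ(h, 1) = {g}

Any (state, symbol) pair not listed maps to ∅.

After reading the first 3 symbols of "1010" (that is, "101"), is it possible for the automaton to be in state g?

No

Start in {e}.
Read '1': e→{h}; now {h}.
Read '0': h→{e}; now {e}.
Read '1': e→{h}; now {h}.
State g is not in {h}.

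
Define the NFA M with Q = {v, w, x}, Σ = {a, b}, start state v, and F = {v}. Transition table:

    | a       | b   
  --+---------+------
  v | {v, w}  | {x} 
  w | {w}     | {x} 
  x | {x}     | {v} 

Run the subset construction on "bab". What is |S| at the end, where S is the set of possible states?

Start in {v}.
Read 'b': v→{x}; now {x}.
Read 'a': x→{x}; now {x}.
Read 'b': x→{v}; now {v}.
That set has 1 state.

1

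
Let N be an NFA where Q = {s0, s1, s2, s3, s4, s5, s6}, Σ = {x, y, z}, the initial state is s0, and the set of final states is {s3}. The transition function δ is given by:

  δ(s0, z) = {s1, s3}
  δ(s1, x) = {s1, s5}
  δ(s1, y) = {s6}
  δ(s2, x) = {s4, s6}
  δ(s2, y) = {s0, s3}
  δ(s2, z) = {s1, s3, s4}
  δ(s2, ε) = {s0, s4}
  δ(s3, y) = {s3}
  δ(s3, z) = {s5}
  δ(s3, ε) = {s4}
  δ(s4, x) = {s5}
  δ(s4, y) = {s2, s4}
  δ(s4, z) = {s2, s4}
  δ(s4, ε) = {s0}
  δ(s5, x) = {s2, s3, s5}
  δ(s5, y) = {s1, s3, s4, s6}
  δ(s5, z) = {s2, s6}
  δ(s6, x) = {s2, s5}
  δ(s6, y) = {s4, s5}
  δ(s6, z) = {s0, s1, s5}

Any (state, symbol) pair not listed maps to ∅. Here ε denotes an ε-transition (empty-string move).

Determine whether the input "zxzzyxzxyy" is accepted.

Start in {s0}.
Read 'z': s0→{s1, s3}; union {s1, s3}; ε-closure = {s0, s1, s3, s4}.
Read 'x': s0→∅, s1→{s1, s5}, s3→∅, s4→{s5}; now {s1, s5}.
Read 'z': s1→∅, s5→{s2, s6}; union {s2, s6}; ε-closure = {s0, s2, s4, s6}.
Read 'z': s0→{s1, s3}, s2→{s1, s3, s4}, s4→{s2, s4}, s6→{s0, s1, s5}; now {s0, s1, s2, s3, s4, s5}.
Read 'y': s0→∅, s1→{s6}, s2→{s0, s3}, s3→{s3}, s4→{s2, s4}, s5→{s1, s3, s4, s6}; now {s0, s1, s2, s3, s4, s6}.
Read 'x': s0→∅, s1→{s1, s5}, s2→{s4, s6}, s3→∅, s4→{s5}, s6→{s2, s5}; union {s1, s2, s4, s5, s6}; ε-closure = {s0, s1, s2, s4, s5, s6}.
Read 'z': s0→{s1, s3}, s1→∅, s2→{s1, s3, s4}, s4→{s2, s4}, s5→{s2, s6}, s6→{s0, s1, s5}; now {s0, s1, s2, s3, s4, s5, s6}.
Read 'x': s0→∅, s1→{s1, s5}, s2→{s4, s6}, s3→∅, s4→{s5}, s5→{s2, s3, s5}, s6→{s2, s5}; union {s1, s2, s3, s4, s5, s6}; ε-closure = {s0, s1, s2, s3, s4, s5, s6}.
Read 'y': s0→∅, s1→{s6}, s2→{s0, s3}, s3→{s3}, s4→{s2, s4}, s5→{s1, s3, s4, s6}, s6→{s4, s5}; now {s0, s1, s2, s3, s4, s5, s6}.
Read 'y': s0→∅, s1→{s6}, s2→{s0, s3}, s3→{s3}, s4→{s2, s4}, s5→{s1, s3, s4, s6}, s6→{s4, s5}; now {s0, s1, s2, s3, s4, s5, s6}.
The final set {s0, s1, s2, s3, s4, s5, s6} contains the accepting state s3.

Yes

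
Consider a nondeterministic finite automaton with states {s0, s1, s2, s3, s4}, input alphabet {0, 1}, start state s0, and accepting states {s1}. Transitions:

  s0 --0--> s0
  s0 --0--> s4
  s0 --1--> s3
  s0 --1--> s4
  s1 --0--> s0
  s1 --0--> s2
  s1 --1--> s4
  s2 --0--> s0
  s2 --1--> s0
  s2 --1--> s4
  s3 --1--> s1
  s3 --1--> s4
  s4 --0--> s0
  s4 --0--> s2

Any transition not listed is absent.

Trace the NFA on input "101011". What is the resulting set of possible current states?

Start in {s0}.
Read '1': {s0} → {s3, s4}.
Read '0': {s3, s4} → {s0, s2}.
Read '1': {s0, s2} → {s0, s3, s4}.
Read '0': {s0, s3, s4} → {s0, s2, s4}.
Read '1': {s0, s2, s4} → {s0, s3, s4}.
Read '1': {s0, s3, s4} → {s1, s3, s4}.

{s1, s3, s4}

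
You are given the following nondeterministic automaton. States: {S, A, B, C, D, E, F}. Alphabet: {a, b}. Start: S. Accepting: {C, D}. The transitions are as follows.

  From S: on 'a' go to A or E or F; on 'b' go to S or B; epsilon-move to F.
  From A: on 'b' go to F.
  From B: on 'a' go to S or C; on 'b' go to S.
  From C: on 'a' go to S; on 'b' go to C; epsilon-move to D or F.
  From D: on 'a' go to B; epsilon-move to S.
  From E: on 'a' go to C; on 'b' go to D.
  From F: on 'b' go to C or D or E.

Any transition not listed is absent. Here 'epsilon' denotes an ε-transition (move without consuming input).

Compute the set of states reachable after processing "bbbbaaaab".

{S, B, C, D, E, F}

Start: ε-closure({S}) = {S, F}.
Read 'b': S→{S, B}, F→{C, D, E}; union {S, B, C, D, E}; ε-closure = {S, B, C, D, E, F}.
Read 'b': S→{S, B}, B→{S}, C→{C}, D→∅, E→{D}, F→{C, D, E}; union {S, B, C, D, E}; ε-closure = {S, B, C, D, E, F}.
Read 'b': S→{S, B}, B→{S}, C→{C}, D→∅, E→{D}, F→{C, D, E}; union {S, B, C, D, E}; ε-closure = {S, B, C, D, E, F}.
Read 'b': S→{S, B}, B→{S}, C→{C}, D→∅, E→{D}, F→{C, D, E}; union {S, B, C, D, E}; ε-closure = {S, B, C, D, E, F}.
Read 'a': S→{A, E, F}, B→{S, C}, C→{S}, D→{B}, E→{C}, F→∅; union {S, A, B, C, E, F}; ε-closure = {S, A, B, C, D, E, F}.
Read 'a': S→{A, E, F}, A→∅, B→{S, C}, C→{S}, D→{B}, E→{C}, F→∅; union {S, A, B, C, E, F}; ε-closure = {S, A, B, C, D, E, F}.
Read 'a': S→{A, E, F}, A→∅, B→{S, C}, C→{S}, D→{B}, E→{C}, F→∅; union {S, A, B, C, E, F}; ε-closure = {S, A, B, C, D, E, F}.
Read 'a': S→{A, E, F}, A→∅, B→{S, C}, C→{S}, D→{B}, E→{C}, F→∅; union {S, A, B, C, E, F}; ε-closure = {S, A, B, C, D, E, F}.
Read 'b': S→{S, B}, A→{F}, B→{S}, C→{C}, D→∅, E→{D}, F→{C, D, E}; now {S, B, C, D, E, F}.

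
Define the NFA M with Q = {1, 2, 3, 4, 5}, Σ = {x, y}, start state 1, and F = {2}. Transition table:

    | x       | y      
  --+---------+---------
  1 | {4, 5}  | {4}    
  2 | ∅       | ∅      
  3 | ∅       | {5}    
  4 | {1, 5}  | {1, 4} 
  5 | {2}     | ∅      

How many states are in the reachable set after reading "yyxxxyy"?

2

Start in {1}.
Read 'y': 1→{4}; now {4}.
Read 'y': 4→{1, 4}; now {1, 4}.
Read 'x': 1→{4, 5}, 4→{1, 5}; now {1, 4, 5}.
Read 'x': 1→{4, 5}, 4→{1, 5}, 5→{2}; now {1, 2, 4, 5}.
Read 'x': 1→{4, 5}, 2→∅, 4→{1, 5}, 5→{2}; now {1, 2, 4, 5}.
Read 'y': 1→{4}, 2→∅, 4→{1, 4}, 5→∅; now {1, 4}.
Read 'y': 1→{4}, 4→{1, 4}; now {1, 4}.
That set has 2 states.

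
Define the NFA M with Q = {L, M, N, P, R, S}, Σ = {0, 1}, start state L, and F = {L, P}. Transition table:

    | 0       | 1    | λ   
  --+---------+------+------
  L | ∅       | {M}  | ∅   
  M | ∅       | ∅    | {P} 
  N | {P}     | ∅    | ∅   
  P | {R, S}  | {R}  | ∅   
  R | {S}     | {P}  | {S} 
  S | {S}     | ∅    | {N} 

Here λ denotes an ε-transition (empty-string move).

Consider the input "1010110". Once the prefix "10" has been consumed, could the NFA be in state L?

No

Start in {L}.
Read '1': L→{M}; union {M}; ε-closure = {M, P}.
Read '0': M→∅, P→{R, S}; union {R, S}; ε-closure = {N, R, S}.
State L is not in {N, R, S}.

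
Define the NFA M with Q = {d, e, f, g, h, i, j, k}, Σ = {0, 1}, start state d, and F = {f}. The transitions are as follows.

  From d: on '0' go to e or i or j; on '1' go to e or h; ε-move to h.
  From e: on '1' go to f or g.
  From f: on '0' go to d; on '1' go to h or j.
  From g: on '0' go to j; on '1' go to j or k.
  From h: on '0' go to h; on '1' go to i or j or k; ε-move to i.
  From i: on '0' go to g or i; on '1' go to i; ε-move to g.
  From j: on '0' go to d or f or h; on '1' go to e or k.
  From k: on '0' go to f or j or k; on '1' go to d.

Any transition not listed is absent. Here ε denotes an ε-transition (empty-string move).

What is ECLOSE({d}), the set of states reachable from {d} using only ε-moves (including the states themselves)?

Begin with {d}.
ε-move d → h; add h.
ε-move h → i; add i.
ε-move i → g; add g.

{d, g, h, i}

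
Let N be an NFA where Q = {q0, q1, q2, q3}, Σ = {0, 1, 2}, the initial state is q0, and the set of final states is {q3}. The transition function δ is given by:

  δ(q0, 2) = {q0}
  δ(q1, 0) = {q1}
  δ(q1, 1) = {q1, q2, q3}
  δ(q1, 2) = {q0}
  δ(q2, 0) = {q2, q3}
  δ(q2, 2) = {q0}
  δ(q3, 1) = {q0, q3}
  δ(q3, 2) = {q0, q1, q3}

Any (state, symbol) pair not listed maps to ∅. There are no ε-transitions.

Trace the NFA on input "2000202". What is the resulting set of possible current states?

Start in {q0}.
Read '2': {q0} → {q0}.
Read '0': {q0} → ∅.
The set is empty and remains empty for the remaining 5 symbols.

∅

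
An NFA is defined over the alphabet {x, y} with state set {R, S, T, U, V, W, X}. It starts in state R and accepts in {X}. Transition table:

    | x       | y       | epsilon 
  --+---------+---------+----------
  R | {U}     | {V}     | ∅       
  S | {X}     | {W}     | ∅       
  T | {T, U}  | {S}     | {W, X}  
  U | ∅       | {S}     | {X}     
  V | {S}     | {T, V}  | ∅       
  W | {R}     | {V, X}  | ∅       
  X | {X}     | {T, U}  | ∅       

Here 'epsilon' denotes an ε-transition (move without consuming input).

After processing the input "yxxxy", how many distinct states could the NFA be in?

4

Start in {R}.
Read 'y': R→{V}; now {V}.
Read 'x': V→{S}; now {S}.
Read 'x': S→{X}; now {X}.
Read 'x': X→{X}; now {X}.
Read 'y': X→{T, U}; union {T, U}; ε-closure = {T, U, W, X}.
That set has 4 states.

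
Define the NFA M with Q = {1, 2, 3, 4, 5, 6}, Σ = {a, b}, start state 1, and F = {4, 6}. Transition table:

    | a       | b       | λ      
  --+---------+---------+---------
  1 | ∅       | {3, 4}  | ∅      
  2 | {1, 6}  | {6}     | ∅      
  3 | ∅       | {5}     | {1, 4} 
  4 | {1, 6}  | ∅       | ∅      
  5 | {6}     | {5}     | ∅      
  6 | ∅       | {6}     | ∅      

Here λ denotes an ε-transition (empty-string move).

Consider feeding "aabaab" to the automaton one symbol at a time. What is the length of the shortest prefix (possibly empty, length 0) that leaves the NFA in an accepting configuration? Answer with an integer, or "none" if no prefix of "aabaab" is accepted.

none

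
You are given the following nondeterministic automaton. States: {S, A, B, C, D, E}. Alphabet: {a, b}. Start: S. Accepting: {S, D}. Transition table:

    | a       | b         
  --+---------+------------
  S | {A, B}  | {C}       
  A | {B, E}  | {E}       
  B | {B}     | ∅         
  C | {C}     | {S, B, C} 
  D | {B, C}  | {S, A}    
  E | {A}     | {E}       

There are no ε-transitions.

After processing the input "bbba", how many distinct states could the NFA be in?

3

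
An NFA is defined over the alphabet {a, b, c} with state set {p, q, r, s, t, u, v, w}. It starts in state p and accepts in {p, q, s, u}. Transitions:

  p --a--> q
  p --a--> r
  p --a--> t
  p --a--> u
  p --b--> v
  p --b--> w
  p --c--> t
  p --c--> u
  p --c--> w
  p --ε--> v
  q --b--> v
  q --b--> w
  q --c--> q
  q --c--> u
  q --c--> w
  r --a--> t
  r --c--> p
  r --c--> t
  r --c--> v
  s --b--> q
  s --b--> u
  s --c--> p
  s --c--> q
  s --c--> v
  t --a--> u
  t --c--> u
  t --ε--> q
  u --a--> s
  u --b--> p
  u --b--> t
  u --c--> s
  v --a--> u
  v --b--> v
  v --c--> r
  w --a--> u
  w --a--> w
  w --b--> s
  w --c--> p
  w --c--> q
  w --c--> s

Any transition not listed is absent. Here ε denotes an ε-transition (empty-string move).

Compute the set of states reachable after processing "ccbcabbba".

{q, r, s, t, u, w}

Start: ε-closure({p}) = {p, v}.
Read 'c': {p, v} → {q, r, t, u, w}.
Read 'c': {q, r, t, u, w} → {p, q, s, t, u, v, w}.
Read 'b': {p, q, s, t, u, v, w} → {p, q, s, t, u, v, w}.
Read 'c': {p, q, s, t, u, v, w} → {p, q, r, s, t, u, v, w}.
Read 'a': {p, q, r, s, t, u, v, w} → {q, r, s, t, u, w}.
Read 'b': {q, r, s, t, u, w} → {p, q, s, t, u, v, w}.
Read 'b': {p, q, s, t, u, v, w} → {p, q, s, t, u, v, w}.
Read 'b': {p, q, s, t, u, v, w} → {p, q, s, t, u, v, w}.
Read 'a': {p, q, s, t, u, v, w} → {q, r, s, t, u, w}.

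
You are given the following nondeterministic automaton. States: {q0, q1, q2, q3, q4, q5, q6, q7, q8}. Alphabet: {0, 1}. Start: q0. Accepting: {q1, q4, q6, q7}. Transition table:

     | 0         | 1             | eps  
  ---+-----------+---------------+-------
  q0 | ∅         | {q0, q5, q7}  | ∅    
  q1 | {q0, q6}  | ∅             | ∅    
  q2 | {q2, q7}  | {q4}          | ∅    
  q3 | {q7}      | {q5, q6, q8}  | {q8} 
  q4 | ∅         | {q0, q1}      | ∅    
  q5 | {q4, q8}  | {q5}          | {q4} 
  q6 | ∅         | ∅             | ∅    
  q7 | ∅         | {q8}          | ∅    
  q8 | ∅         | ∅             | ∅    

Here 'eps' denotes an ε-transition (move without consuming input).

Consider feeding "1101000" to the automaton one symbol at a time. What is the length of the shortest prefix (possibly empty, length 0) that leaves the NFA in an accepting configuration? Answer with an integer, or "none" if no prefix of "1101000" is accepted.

1

Start in {q0}.
Read '1': q0→{q0, q5, q7}; union {q0, q5, q7}; ε-closure = {q0, q4, q5, q7}.
None of the earlier sets intersect F, but {q0, q4, q5, q7} does.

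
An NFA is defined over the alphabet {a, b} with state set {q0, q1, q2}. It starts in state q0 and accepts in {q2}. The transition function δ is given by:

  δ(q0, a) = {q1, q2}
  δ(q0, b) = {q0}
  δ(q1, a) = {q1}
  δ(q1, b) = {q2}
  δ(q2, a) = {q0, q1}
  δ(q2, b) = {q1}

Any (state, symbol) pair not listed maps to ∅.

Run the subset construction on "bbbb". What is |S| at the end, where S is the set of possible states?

1

Start in {q0}.
Read 'b': {q0} → {q0}.
Read 'b': {q0} → {q0}.
Read 'b': {q0} → {q0}.
Read 'b': {q0} → {q0}.
That set has 1 state.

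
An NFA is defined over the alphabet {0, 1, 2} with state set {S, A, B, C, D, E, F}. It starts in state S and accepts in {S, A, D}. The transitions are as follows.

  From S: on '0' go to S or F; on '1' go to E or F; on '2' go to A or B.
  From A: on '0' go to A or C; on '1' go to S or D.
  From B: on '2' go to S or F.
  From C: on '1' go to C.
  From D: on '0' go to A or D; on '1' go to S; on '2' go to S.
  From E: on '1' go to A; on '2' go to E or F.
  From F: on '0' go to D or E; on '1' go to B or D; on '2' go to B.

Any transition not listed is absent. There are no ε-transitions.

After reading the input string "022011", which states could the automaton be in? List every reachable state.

Start in {S}.
Read '0': {S} → {S, F}.
Read '2': {S, F} → {A, B}.
Read '2': {A, B} → {S, F}.
Read '0': {S, F} → {S, D, E, F}.
Read '1': {S, D, E, F} → {S, A, B, D, E, F}.
Read '1': {S, A, B, D, E, F} → {S, A, B, D, E, F}.

{S, A, B, D, E, F}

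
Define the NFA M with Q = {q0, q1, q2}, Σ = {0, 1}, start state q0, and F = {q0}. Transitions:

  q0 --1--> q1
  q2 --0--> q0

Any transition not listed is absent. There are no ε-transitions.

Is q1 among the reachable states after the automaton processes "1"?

Yes

Start in {q0}.
Read '1': {q0} → {q1}.
State q1 is in {q1}.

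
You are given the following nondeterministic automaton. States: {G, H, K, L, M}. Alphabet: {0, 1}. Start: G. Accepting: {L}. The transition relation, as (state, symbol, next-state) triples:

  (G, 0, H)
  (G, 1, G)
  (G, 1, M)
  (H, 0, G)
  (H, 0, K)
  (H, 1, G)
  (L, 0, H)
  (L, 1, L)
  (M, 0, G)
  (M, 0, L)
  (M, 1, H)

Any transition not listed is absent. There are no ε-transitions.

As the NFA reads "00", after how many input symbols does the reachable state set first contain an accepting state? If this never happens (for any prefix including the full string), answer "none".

Start in {G}.
Read '0': G→{H}; now {H}.
Read '0': H→{G, K}; now {G, K}.
No reachable set along the way intersects F.

none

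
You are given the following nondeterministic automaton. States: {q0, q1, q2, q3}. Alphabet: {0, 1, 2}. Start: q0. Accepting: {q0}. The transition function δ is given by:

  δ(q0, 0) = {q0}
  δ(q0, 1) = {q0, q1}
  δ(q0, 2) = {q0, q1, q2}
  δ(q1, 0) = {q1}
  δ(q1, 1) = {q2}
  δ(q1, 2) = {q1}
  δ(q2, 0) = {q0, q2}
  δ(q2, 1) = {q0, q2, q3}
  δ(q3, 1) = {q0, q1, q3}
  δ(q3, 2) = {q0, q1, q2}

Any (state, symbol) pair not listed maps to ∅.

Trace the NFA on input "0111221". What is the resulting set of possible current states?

Start in {q0}.
Read '0': {q0} → {q0}.
Read '1': {q0} → {q0, q1}.
Read '1': {q0, q1} → {q0, q1, q2}.
Read '1': {q0, q1, q2} → {q0, q1, q2, q3}.
Read '2': {q0, q1, q2, q3} → {q0, q1, q2}.
Read '2': {q0, q1, q2} → {q0, q1, q2}.
Read '1': {q0, q1, q2} → {q0, q1, q2, q3}.

{q0, q1, q2, q3}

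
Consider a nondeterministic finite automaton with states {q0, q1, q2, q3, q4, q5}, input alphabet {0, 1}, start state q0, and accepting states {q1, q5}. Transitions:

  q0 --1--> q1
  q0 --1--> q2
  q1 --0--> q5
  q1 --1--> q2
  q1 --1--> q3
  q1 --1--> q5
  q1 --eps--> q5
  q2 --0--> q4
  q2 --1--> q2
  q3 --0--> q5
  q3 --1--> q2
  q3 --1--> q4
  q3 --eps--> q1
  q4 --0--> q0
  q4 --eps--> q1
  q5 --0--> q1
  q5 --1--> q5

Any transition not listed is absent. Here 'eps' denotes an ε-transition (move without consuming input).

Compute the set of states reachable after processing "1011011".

{q1, q2, q3, q4, q5}

Start in {q0}.
Read '1': q0→{q1, q2}; union {q1, q2}; ε-closure = {q1, q2, q5}.
Read '0': q1→{q5}, q2→{q4}, q5→{q1}; now {q1, q4, q5}.
Read '1': q1→{q2, q3, q5}, q4→∅, q5→{q5}; union {q2, q3, q5}; ε-closure = {q1, q2, q3, q5}.
Read '1': q1→{q2, q3, q5}, q2→{q2}, q3→{q2, q4}, q5→{q5}; union {q2, q3, q4, q5}; ε-closure = {q1, q2, q3, q4, q5}.
Read '0': q1→{q5}, q2→{q4}, q3→{q5}, q4→{q0}, q5→{q1}; now {q0, q1, q4, q5}.
Read '1': q0→{q1, q2}, q1→{q2, q3, q5}, q4→∅, q5→{q5}; now {q1, q2, q3, q5}.
Read '1': q1→{q2, q3, q5}, q2→{q2}, q3→{q2, q4}, q5→{q5}; union {q2, q3, q4, q5}; ε-closure = {q1, q2, q3, q4, q5}.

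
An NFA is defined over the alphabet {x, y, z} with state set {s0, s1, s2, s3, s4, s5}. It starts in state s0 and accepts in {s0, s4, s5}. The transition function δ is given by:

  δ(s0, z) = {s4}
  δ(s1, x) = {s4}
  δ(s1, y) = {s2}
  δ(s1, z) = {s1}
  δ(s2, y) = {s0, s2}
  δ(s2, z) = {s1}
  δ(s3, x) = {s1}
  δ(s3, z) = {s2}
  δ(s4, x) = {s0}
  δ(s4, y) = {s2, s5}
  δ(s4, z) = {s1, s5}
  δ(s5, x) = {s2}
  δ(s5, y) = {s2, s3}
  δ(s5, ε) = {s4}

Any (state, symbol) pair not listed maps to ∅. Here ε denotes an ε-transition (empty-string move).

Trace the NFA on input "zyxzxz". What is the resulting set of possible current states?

Start in {s0}.
Read 'z': {s0} → {s4}.
Read 'y': {s4} → {s2, s4, s5}.
Read 'x': {s2, s4, s5} → {s0, s2}.
Read 'z': {s0, s2} → {s1, s4}.
Read 'x': {s1, s4} → {s0, s4}.
Read 'z': {s0, s4} → {s1, s4, s5}.

{s1, s4, s5}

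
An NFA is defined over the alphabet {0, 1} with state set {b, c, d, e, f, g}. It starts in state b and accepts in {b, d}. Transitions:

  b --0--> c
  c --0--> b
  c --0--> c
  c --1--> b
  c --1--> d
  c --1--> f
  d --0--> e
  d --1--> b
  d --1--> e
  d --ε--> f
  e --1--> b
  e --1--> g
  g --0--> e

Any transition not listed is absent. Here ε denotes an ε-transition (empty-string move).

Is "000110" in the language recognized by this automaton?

Start in {b}.
Read '0': {b} → {c}.
Read '0': {c} → {b, c}.
Read '0': {b, c} → {b, c}.
Read '1': {b, c} → {b, d, f}.
Read '1': {b, d, f} → {b, e}.
Read '0': {b, e} → {c}.
The final set {c} contains no accepting state.

No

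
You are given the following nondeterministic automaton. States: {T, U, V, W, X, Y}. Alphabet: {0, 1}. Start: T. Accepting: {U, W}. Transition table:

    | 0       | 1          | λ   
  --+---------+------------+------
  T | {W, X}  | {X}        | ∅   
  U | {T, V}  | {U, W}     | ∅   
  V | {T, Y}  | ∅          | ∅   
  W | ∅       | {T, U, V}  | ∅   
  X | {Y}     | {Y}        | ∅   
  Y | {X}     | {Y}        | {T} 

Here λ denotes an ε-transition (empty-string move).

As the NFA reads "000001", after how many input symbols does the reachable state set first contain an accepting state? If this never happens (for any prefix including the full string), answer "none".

1

Start in {T}.
Read '0': {T} → {W, X}.
None of the earlier sets intersect F, but {W, X} does.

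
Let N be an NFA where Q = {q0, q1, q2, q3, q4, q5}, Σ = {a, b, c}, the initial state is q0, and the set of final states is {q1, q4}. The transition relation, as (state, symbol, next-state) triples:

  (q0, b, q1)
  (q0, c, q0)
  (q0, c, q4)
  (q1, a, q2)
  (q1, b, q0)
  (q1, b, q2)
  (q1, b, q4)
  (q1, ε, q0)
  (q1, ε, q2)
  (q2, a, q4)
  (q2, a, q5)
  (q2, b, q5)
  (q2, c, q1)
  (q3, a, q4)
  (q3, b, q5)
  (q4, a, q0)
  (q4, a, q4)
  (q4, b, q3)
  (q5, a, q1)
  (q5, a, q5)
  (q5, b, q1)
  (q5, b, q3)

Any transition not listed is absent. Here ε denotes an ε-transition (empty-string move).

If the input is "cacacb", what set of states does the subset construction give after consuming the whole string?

Start in {q0}.
Read 'c': q0→{q0, q4}; now {q0, q4}.
Read 'a': q0→∅, q4→{q0, q4}; now {q0, q4}.
Read 'c': q0→{q0, q4}, q4→∅; now {q0, q4}.
Read 'a': q0→∅, q4→{q0, q4}; now {q0, q4}.
Read 'c': q0→{q0, q4}, q4→∅; now {q0, q4}.
Read 'b': q0→{q1}, q4→{q3}; union {q1, q3}; ε-closure = {q0, q1, q2, q3}.

{q0, q1, q2, q3}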